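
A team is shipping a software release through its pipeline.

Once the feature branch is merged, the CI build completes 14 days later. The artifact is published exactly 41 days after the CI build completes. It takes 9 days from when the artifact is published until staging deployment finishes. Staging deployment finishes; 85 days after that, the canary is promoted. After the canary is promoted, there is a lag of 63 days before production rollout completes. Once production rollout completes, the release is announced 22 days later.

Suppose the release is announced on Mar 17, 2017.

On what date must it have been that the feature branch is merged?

Jul 26, 2016

The release is announced: Mar 17, 2017.
Production rollout completes: Mar 17, 2017 − 22 days = Feb 23, 2017.
The canary is promoted: Feb 23, 2017 − 63 days = Dec 22, 2016.
Staging deployment finishes: Dec 22, 2016 − 85 days = Sep 28, 2016.
The artifact is published: Sep 28, 2016 − 9 days = Sep 19, 2016.
The CI build completes: Sep 19, 2016 − 41 days = Aug 9, 2016.
The feature branch is merged: Aug 9, 2016 − 14 days = Jul 26, 2016.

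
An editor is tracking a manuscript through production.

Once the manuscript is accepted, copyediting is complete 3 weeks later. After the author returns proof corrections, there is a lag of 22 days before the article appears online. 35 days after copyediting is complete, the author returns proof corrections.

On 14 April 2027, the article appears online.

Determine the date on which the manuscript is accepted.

26 January 2027

The article appears online: Apr 14, 2027.
The author returns proof corrections: Apr 14, 2027 − 22 days = Mar 23, 2027.
Copyediting is complete: Mar 23, 2027 − 35 days = Feb 16, 2027.
The manuscript is accepted: Feb 16, 2027 − 3 weeks = Jan 26, 2027.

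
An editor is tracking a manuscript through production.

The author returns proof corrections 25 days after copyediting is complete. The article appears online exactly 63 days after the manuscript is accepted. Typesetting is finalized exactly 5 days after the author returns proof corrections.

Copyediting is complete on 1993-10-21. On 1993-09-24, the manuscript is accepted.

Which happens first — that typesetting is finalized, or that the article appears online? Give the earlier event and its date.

Typesetting is finalized — 1993-11-20

Copyediting is complete: Oct 21, 1993.
The author returns proof corrections: Oct 21, 1993 + 25 days = Nov 15, 1993.
Typesetting is finalized: Nov 15, 1993 + 5 days = Nov 20, 1993.
The manuscript is accepted: Sep 24, 1993.
The article appears online: Sep 24, 1993 + 63 days = Nov 26, 1993.
Comparing: typesetting is finalized on Nov 20, 1993 vs the article appears online on Nov 26, 1993. Earlier: typesetting is finalized.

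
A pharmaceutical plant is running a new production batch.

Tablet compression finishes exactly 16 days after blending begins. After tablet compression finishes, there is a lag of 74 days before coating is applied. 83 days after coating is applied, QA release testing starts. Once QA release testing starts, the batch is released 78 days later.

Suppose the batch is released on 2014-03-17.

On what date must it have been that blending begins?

2013-07-09

The batch is released: Mar 17, 2014.
QA release testing starts: Mar 17, 2014 − 78 days = Dec 29, 2013.
Coating is applied: Dec 29, 2013 − 83 days = Oct 7, 2013.
Tablet compression finishes: Oct 7, 2013 − 74 days = Jul 25, 2013.
Blending begins: Jul 25, 2013 − 16 days = Jul 9, 2013.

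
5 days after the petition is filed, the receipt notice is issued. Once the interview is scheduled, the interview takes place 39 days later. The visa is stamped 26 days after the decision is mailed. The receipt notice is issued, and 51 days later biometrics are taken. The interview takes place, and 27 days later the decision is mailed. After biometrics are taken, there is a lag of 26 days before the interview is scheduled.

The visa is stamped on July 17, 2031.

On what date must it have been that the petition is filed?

The visa is stamped: Jul 17, 2031.
The decision is mailed: Jul 17, 2031 − 26 days = Jun 21, 2031.
The interview takes place: Jun 21, 2031 − 27 days = May 25, 2031.
The interview is scheduled: May 25, 2031 − 39 days = Apr 16, 2031.
Biometrics are taken: Apr 16, 2031 − 26 days = Mar 21, 2031.
The receipt notice is issued: Mar 21, 2031 − 51 days = Jan 29, 2031.
The petition is filed: Jan 29, 2031 − 5 days = Jan 24, 2031.

January 24, 2031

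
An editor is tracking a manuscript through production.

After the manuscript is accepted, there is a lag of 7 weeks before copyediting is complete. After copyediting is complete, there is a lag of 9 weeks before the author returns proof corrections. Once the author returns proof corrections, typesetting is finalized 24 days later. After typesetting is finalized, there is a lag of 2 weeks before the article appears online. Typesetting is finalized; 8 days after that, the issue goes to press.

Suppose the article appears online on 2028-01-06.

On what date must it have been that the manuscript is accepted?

The article appears online: Jan 6, 2028.
Typesetting is finalized: Jan 6, 2028 − 2 weeks = Dec 23, 2027.
The author returns proof corrections: Dec 23, 2027 − 24 days = Nov 29, 2027.
Copyediting is complete: Nov 29, 2027 − 9 weeks = Sep 27, 2027.
The manuscript is accepted: Sep 27, 2027 − 7 weeks = Aug 9, 2027.

2027-08-09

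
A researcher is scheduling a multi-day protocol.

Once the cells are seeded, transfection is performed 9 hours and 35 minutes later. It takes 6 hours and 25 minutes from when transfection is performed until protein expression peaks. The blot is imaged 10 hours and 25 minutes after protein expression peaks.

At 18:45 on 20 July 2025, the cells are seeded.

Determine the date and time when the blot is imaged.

21:10 on 21 July 2025

The cells are seeded: 18:45 Jul 20, 2025.
Transfection is performed: 18:45 Jul 20, 2025 + 9h35m = 04:20 Jul 21, 2025.
Protein expression peaks: 04:20 Jul 21, 2025 + 6h25m = 10:45 Jul 21, 2025.
The blot is imaged: 10:45 Jul 21, 2025 + 10h25m = 21:10 Jul 21, 2025.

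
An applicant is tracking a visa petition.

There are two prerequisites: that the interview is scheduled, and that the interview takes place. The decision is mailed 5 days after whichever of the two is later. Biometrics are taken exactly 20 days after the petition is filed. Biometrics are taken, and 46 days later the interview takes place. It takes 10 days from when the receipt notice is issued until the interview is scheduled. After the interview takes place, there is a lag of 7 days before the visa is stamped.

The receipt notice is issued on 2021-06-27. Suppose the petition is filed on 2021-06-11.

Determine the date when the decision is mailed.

2021-08-21

The receipt notice is issued: Jun 27, 2021.
The interview is scheduled: Jun 27, 2021 + 10 days = Jul 7, 2021.
The petition is filed: Jun 11, 2021.
Biometrics are taken: Jun 11, 2021 + 20 days = Jul 1, 2021.
The interview takes place: Jul 1, 2021 + 46 days = Aug 16, 2021.
Both prerequisites met — the interview is scheduled (Jul 7, 2021), the interview takes place (Aug 16, 2021); the later is Aug 16, 2021.
The decision is mailed: Aug 16, 2021 + 5 days = Aug 21, 2021.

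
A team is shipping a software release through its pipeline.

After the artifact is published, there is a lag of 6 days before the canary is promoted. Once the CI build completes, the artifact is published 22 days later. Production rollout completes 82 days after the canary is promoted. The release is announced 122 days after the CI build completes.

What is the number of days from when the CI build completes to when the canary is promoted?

Causal path: the CI build completes → the artifact is published → the canary is promoted.
Total delay along the path: 22 + 6 = 28 days.

28 days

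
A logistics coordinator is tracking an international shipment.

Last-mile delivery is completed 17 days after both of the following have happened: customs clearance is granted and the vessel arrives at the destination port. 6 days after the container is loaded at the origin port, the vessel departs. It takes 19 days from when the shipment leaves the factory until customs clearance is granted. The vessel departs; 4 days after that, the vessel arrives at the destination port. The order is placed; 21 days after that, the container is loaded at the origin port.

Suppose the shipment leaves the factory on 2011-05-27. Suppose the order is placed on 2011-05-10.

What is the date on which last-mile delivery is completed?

The shipment leaves the factory: May 27, 2011.
Customs clearance is granted: May 27, 2011 + 19 days = Jun 15, 2011.
The order is placed: May 10, 2011.
The container is loaded at the origin port: May 10, 2011 + 21 days = May 31, 2011.
The vessel departs: May 31, 2011 + 6 days = Jun 6, 2011.
The vessel arrives at the destination port: Jun 6, 2011 + 4 days = Jun 10, 2011.
Both prerequisites met — customs clearance is granted (Jun 15, 2011), the vessel arrives at the destination port (Jun 10, 2011); the later is Jun 15, 2011.
Last-mile delivery is completed: Jun 15, 2011 + 17 days = Jul 2, 2011.

2011-07-02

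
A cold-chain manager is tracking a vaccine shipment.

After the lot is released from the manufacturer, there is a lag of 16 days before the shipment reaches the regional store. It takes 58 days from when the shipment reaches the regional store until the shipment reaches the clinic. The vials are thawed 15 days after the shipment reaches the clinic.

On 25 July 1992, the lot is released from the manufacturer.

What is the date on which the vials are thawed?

22 October 1992

The lot is released from the manufacturer: Jul 25, 1992.
The shipment reaches the regional store: Jul 25, 1992 + 16 days = Aug 10, 1992.
The shipment reaches the clinic: Aug 10, 1992 + 58 days = Oct 7, 1992.
The vials are thawed: Oct 7, 1992 + 15 days = Oct 22, 1992.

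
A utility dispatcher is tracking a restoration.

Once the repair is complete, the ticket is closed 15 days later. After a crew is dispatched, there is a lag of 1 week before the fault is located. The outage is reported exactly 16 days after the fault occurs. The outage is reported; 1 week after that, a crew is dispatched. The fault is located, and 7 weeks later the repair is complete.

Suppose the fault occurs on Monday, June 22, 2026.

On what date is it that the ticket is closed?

Thursday, September 24, 2026

The fault occurs: Jun 22, 2026.
The outage is reported: Jun 22, 2026 + 16 days = Jul 8, 2026.
A crew is dispatched: Jul 8, 2026 + 1 week = Jul 15, 2026.
The fault is located: Jul 15, 2026 + 1 week = Jul 22, 2026.
The repair is complete: Jul 22, 2026 + 7 weeks = Sep 9, 2026.
The ticket is closed: Sep 9, 2026 + 15 days = Sep 24, 2026.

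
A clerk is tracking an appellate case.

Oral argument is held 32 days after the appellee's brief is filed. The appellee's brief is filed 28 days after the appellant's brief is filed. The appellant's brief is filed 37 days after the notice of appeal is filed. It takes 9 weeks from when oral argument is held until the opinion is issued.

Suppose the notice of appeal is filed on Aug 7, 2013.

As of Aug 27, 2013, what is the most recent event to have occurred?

The notice of appeal is filed: Aug 7, 2013.
The appellant's brief is filed: Aug 7, 2013 + 37 days = Sep 13, 2013.
The appellee's brief is filed: Sep 13, 2013 + 28 days = Oct 11, 2013.
Oral argument is held: Oct 11, 2013 + 32 days = Nov 12, 2013.
The opinion is issued: Nov 12, 2013 + 9 weeks = Jan 14, 2014.
Aug 27, 2013 falls between when the notice of appeal is filed (Aug 7, 2013) and when the appellant's brief is filed (Sep 13, 2013).

The notice of appeal is filed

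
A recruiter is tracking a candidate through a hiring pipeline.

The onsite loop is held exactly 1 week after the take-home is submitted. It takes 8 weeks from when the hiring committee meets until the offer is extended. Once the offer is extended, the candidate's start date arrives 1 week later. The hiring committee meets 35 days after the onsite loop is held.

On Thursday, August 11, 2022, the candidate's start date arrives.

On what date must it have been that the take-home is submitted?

Thursday, April 28, 2022

The candidate's start date arrives: Aug 11, 2022.
The offer is extended: Aug 11, 2022 − 1 week = Aug 4, 2022.
The hiring committee meets: Aug 4, 2022 − 8 weeks = Jun 9, 2022.
The onsite loop is held: Jun 9, 2022 − 35 days = May 5, 2022.
The take-home is submitted: May 5, 2022 − 1 week = Apr 28, 2022.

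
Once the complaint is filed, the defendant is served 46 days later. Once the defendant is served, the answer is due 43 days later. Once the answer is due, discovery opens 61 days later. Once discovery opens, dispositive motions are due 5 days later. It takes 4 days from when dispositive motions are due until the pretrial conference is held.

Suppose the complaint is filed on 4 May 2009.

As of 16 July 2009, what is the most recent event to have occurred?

The complaint is filed: May 4, 2009.
The defendant is served: May 4, 2009 + 46 days = Jun 19, 2009.
The answer is due: Jun 19, 2009 + 43 days = Aug 1, 2009.
Discovery opens: Aug 1, 2009 + 61 days = Oct 1, 2009.
Dispositive motions are due: Oct 1, 2009 + 5 days = Oct 6, 2009.
The pretrial conference is held: Oct 6, 2009 + 4 days = Oct 10, 2009.
Jul 16, 2009 falls between when the defendant is served (Jun 19, 2009) and when the answer is due (Aug 1, 2009).

The defendant is served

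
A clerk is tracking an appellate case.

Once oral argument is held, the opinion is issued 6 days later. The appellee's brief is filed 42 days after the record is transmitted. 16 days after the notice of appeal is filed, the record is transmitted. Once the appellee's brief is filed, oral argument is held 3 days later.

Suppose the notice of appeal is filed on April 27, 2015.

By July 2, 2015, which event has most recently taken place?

The notice of appeal is filed: Apr 27, 2015.
The record is transmitted: Apr 27, 2015 + 16 days = May 13, 2015.
The appellee's brief is filed: May 13, 2015 + 42 days = Jun 24, 2015.
Oral argument is held: Jun 24, 2015 + 3 days = Jun 27, 2015.
The opinion is issued: Jun 27, 2015 + 6 days = Jul 3, 2015.
Jul 2, 2015 falls between when oral argument is held (Jun 27, 2015) and when the opinion is issued (Jul 3, 2015).

Oral argument is held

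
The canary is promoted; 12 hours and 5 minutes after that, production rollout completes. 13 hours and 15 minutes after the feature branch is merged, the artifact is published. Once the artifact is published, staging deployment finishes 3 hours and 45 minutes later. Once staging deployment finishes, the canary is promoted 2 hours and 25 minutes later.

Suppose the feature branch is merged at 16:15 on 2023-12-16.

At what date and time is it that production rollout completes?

The feature branch is merged: 16:15 Dec 16, 2023.
The artifact is published: 16:15 Dec 16, 2023 + 13h15m = 05:30 Dec 17, 2023.
Staging deployment finishes: 05:30 Dec 17, 2023 + 3h45m = 09:15 Dec 17, 2023.
The canary is promoted: 09:15 Dec 17, 2023 + 2h25m = 11:40 Dec 17, 2023.
Production rollout completes: 11:40 Dec 17, 2023 + 12h05m = 23:45 Dec 17, 2023.

23:45 on 2023-12-17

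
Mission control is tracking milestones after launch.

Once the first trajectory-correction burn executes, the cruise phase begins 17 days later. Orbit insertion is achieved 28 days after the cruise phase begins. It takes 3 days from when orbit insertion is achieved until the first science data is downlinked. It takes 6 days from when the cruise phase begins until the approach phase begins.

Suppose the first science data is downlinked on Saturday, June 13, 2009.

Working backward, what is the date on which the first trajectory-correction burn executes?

Sunday, April 26, 2009

The first science data is downlinked: Jun 13, 2009.
Orbit insertion is achieved: Jun 13, 2009 − 3 days = Jun 10, 2009.
The cruise phase begins: Jun 10, 2009 − 28 days = May 13, 2009.
The first trajectory-correction burn executes: May 13, 2009 − 17 days = Apr 26, 2009.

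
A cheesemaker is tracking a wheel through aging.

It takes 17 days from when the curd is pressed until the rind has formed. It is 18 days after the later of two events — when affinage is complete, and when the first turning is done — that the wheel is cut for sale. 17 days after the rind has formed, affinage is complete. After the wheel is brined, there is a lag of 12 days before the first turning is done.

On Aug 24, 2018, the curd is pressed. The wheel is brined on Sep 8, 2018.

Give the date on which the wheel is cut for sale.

The curd is pressed: Aug 24, 2018.
The rind has formed: Aug 24, 2018 + 17 days = Sep 10, 2018.
Affinage is complete: Sep 10, 2018 + 17 days = Sep 27, 2018.
The wheel is brined: Sep 8, 2018.
The first turning is done: Sep 8, 2018 + 12 days = Sep 20, 2018.
Both prerequisites met — affinage is complete (Sep 27, 2018), the first turning is done (Sep 20, 2018); the later is Sep 27, 2018.
The wheel is cut for sale: Sep 27, 2018 + 18 days = Oct 15, 2018.

Oct 15, 2018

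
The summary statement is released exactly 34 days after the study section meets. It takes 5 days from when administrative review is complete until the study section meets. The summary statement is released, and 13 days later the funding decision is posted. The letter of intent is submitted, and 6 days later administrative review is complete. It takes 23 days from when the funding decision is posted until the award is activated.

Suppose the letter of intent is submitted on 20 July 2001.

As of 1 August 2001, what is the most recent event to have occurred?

The letter of intent is submitted: Jul 20, 2001.
Administrative review is complete: Jul 20, 2001 + 6 days = Jul 26, 2001.
The study section meets: Jul 26, 2001 + 5 days = Jul 31, 2001.
The summary statement is released: Jul 31, 2001 + 34 days = Sep 3, 2001.
The funding decision is posted: Sep 3, 2001 + 13 days = Sep 16, 2001.
The award is activated: Sep 16, 2001 + 23 days = Oct 9, 2001.
Aug 1, 2001 falls between when the study section meets (Jul 31, 2001) and when the summary statement is released (Sep 3, 2001).

The study section meets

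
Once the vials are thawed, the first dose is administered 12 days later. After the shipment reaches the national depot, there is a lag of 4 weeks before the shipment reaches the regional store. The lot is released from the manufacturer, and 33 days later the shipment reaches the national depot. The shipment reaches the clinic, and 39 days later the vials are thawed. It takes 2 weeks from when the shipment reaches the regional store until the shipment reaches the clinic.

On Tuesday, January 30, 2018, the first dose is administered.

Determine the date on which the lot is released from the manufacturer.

The first dose is administered: Jan 30, 2018.
The vials are thawed: Jan 30, 2018 − 12 days = Jan 18, 2018.
The shipment reaches the clinic: Jan 18, 2018 − 39 days = Dec 10, 2017.
The shipment reaches the regional store: Dec 10, 2017 − 2 weeks = Nov 26, 2017.
The shipment reaches the national depot: Nov 26, 2017 − 4 weeks = Oct 29, 2017.
The lot is released from the manufacturer: Oct 29, 2017 − 33 days = Sep 26, 2017.

Tuesday, September 26, 2017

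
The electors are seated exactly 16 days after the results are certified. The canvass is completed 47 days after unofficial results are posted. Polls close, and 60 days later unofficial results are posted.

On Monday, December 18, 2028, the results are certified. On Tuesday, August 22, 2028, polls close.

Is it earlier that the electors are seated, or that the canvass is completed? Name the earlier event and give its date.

The canvass is completed — Thursday, December 7, 2028

The results are certified: Dec 18, 2028.
The electors are seated: Dec 18, 2028 + 16 days = Jan 3, 2029.
Polls close: Aug 22, 2028.
Unofficial results are posted: Aug 22, 2028 + 60 days = Oct 21, 2028.
The canvass is completed: Oct 21, 2028 + 47 days = Dec 7, 2028.
Comparing: the electors are seated on Jan 3, 2029 vs the canvass is completed on Dec 7, 2028. Earlier: the canvass is completed.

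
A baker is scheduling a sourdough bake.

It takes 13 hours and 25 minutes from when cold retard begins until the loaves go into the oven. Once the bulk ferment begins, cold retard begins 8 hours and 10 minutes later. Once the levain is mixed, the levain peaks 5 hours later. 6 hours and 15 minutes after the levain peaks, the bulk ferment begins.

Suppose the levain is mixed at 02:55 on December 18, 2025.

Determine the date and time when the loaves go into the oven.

11:45 on December 19, 2025

The levain is mixed: 02:55 Dec 18, 2025.
The levain peaks: 02:55 Dec 18, 2025 + 5h = 07:55 Dec 18, 2025.
The bulk ferment begins: 07:55 Dec 18, 2025 + 6h15m = 14:10 Dec 18, 2025.
Cold retard begins: 14:10 Dec 18, 2025 + 8h10m = 22:20 Dec 18, 2025.
The loaves go into the oven: 22:20 Dec 18, 2025 + 13h25m = 11:45 Dec 19, 2025.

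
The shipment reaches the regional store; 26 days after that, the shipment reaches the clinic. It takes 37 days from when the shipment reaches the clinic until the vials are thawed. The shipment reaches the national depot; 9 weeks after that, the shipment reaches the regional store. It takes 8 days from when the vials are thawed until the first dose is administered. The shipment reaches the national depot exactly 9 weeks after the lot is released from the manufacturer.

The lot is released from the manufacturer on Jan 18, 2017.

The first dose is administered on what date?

Aug 3, 2017

The lot is released from the manufacturer: Jan 18, 2017.
The shipment reaches the national depot: Jan 18, 2017 + 9 weeks = Mar 22, 2017.
The shipment reaches the regional store: Mar 22, 2017 + 9 weeks = May 24, 2017.
The shipment reaches the clinic: May 24, 2017 + 26 days = Jun 19, 2017.
The vials are thawed: Jun 19, 2017 + 37 days = Jul 26, 2017.
The first dose is administered: Jul 26, 2017 + 8 days = Aug 3, 2017.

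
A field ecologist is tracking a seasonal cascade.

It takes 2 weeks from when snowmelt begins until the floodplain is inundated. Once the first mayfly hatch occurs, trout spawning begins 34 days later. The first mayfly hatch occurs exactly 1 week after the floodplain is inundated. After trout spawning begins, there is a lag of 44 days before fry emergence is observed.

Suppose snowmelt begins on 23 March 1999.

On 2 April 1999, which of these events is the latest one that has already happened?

Snowmelt begins: Mar 23, 1999.
The floodplain is inundated: Mar 23, 1999 + 2 weeks = Apr 6, 1999.
The first mayfly hatch occurs: Apr 6, 1999 + 1 week = Apr 13, 1999.
Trout spawning begins: Apr 13, 1999 + 34 days = May 17, 1999.
Fry emergence is observed: May 17, 1999 + 44 days = Jun 30, 1999.
Apr 2, 1999 falls between when snowmelt begins (Mar 23, 1999) and when the floodplain is inundated (Apr 6, 1999).

Snowmelt begins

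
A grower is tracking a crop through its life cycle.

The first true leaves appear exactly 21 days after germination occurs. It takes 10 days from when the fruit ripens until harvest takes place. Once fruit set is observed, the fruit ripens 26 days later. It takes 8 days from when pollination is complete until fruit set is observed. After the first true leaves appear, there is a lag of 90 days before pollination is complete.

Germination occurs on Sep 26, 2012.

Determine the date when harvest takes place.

Feb 28, 2013

Germination occurs: Sep 26, 2012.
The first true leaves appear: Sep 26, 2012 + 21 days = Oct 17, 2012.
Pollination is complete: Oct 17, 2012 + 90 days = Jan 15, 2013.
Fruit set is observed: Jan 15, 2013 + 8 days = Jan 23, 2013.
The fruit ripens: Jan 23, 2013 + 26 days = Feb 18, 2013.
Harvest takes place: Feb 18, 2013 + 10 days = Feb 28, 2013.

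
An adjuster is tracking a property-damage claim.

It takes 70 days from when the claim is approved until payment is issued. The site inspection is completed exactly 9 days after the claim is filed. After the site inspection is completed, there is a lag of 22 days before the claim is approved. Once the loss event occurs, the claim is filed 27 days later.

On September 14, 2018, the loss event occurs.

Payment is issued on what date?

January 20, 2019

The loss event occurs: Sep 14, 2018.
The claim is filed: Sep 14, 2018 + 27 days = Oct 11, 2018.
The site inspection is completed: Oct 11, 2018 + 9 days = Oct 20, 2018.
The claim is approved: Oct 20, 2018 + 22 days = Nov 11, 2018.
Payment is issued: Nov 11, 2018 + 70 days = Jan 20, 2019.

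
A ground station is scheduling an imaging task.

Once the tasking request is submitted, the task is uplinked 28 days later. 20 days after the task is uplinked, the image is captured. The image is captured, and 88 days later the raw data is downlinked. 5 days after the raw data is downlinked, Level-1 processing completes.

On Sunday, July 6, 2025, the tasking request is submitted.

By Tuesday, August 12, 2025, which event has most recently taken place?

The tasking request is submitted: Jul 6, 2025.
The task is uplinked: Jul 6, 2025 + 28 days = Aug 3, 2025.
The image is captured: Aug 3, 2025 + 20 days = Aug 23, 2025.
The raw data is downlinked: Aug 23, 2025 + 88 days = Nov 19, 2025.
Level-1 processing completes: Nov 19, 2025 + 5 days = Nov 24, 2025.
Aug 12, 2025 falls between when the task is uplinked (Aug 3, 2025) and when the image is captured (Aug 23, 2025).

The task is uplinked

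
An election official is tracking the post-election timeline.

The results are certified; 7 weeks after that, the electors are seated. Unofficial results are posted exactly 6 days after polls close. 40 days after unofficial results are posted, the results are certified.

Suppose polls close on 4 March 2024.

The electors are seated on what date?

7 June 2024

Polls close: Mar 4, 2024.
Unofficial results are posted: Mar 4, 2024 + 6 days = Mar 10, 2024.
The results are certified: Mar 10, 2024 + 40 days = Apr 19, 2024.
The electors are seated: Apr 19, 2024 + 7 weeks = Jun 7, 2024.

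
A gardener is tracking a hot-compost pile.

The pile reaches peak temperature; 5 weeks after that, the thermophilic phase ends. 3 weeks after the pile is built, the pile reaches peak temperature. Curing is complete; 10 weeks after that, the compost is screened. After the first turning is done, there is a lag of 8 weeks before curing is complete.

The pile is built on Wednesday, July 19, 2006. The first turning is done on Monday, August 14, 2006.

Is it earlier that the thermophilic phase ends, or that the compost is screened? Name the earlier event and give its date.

The pile is built: Jul 19, 2006.
The pile reaches peak temperature: Jul 19, 2006 + 3 weeks = Aug 9, 2006.
The thermophilic phase ends: Aug 9, 2006 + 5 weeks = Sep 13, 2006.
The first turning is done: Aug 14, 2006.
Curing is complete: Aug 14, 2006 + 8 weeks = Oct 9, 2006.
The compost is screened: Oct 9, 2006 + 10 weeks = Dec 18, 2006.
Comparing: the thermophilic phase ends on Sep 13, 2006 vs the compost is screened on Dec 18, 2006. Earlier: the thermophilic phase ends.

The thermophilic phase ends — Wednesday, September 13, 2006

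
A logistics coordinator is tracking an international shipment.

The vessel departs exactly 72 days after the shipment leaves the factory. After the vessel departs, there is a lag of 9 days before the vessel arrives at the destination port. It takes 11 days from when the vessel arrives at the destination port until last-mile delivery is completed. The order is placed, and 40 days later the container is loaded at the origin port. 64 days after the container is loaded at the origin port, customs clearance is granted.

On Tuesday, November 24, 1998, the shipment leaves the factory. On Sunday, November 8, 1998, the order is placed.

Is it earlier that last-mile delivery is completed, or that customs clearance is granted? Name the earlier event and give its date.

Customs clearance is granted — Saturday, February 20, 1999

The shipment leaves the factory: Nov 24, 1998.
The vessel departs: Nov 24, 1998 + 72 days = Feb 4, 1999.
The vessel arrives at the destination port: Feb 4, 1999 + 9 days = Feb 13, 1999.
Last-mile delivery is completed: Feb 13, 1999 + 11 days = Feb 24, 1999.
The order is placed: Nov 8, 1998.
The container is loaded at the origin port: Nov 8, 1998 + 40 days = Dec 18, 1998.
Customs clearance is granted: Dec 18, 1998 + 64 days = Feb 20, 1999.
Comparing: last-mile delivery is completed on Feb 24, 1999 vs customs clearance is granted on Feb 20, 1999. Earlier: customs clearance is granted.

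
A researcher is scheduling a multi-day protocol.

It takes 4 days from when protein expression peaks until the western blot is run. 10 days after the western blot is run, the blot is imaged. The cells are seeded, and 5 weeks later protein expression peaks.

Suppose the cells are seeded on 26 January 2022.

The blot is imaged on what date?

16 March 2022

The cells are seeded: Jan 26, 2022.
Protein expression peaks: Jan 26, 2022 + 5 weeks = Mar 2, 2022.
The western blot is run: Mar 2, 2022 + 4 days = Mar 6, 2022.
The blot is imaged: Mar 6, 2022 + 10 days = Mar 16, 2022.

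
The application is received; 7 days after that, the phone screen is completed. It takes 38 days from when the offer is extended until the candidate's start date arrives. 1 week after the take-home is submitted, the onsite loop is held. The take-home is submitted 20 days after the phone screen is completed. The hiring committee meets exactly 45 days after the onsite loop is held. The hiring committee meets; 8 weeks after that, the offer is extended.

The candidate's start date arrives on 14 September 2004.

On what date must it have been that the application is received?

25 March 2004

The candidate's start date arrives: Sep 14, 2004.
The offer is extended: Sep 14, 2004 − 38 days = Aug 7, 2004.
The hiring committee meets: Aug 7, 2004 − 8 weeks = Jun 12, 2004.
The onsite loop is held: Jun 12, 2004 − 45 days = Apr 28, 2004.
The take-home is submitted: Apr 28, 2004 − 1 week = Apr 21, 2004.
The phone screen is completed: Apr 21, 2004 − 20 days = Apr 1, 2004.
The application is received: Apr 1, 2004 − 7 days = Mar 25, 2004.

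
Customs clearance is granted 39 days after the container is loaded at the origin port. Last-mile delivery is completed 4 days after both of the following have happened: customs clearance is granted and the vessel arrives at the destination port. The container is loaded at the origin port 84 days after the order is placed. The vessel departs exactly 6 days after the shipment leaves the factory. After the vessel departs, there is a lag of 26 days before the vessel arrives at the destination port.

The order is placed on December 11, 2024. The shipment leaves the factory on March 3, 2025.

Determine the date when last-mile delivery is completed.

The order is placed: Dec 11, 2024.
The container is loaded at the origin port: Dec 11, 2024 + 84 days = Mar 5, 2025.
Customs clearance is granted: Mar 5, 2025 + 39 days = Apr 13, 2025.
The shipment leaves the factory: Mar 3, 2025.
The vessel departs: Mar 3, 2025 + 6 days = Mar 9, 2025.
The vessel arrives at the destination port: Mar 9, 2025 + 26 days = Apr 4, 2025.
Both prerequisites met — customs clearance is granted (Apr 13, 2025), the vessel arrives at the destination port (Apr 4, 2025); the later is Apr 13, 2025.
Last-mile delivery is completed: Apr 13, 2025 + 4 days = Apr 17, 2025.

April 17, 2025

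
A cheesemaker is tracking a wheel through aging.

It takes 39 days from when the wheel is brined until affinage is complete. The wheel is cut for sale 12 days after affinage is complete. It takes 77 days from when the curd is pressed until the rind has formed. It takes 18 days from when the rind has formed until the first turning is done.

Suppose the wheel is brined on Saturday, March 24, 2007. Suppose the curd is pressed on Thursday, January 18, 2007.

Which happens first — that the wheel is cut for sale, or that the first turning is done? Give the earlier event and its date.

The first turning is done — Monday, April 23, 2007

The wheel is brined: Mar 24, 2007.
Affinage is complete: Mar 24, 2007 + 39 days = May 2, 2007.
The wheel is cut for sale: May 2, 2007 + 12 days = May 14, 2007.
The curd is pressed: Jan 18, 2007.
The rind has formed: Jan 18, 2007 + 77 days = Apr 5, 2007.
The first turning is done: Apr 5, 2007 + 18 days = Apr 23, 2007.
Comparing: the wheel is cut for sale on May 14, 2007 vs the first turning is done on Apr 23, 2007. Earlier: the first turning is done.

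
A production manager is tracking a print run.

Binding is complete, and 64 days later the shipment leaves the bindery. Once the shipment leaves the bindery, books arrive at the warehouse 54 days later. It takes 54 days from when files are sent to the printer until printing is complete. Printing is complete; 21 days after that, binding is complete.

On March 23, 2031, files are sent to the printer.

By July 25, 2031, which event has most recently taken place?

Binding is complete

Files are sent to the printer: Mar 23, 2031.
Printing is complete: Mar 23, 2031 + 54 days = May 16, 2031.
Binding is complete: May 16, 2031 + 21 days = Jun 6, 2031.
The shipment leaves the bindery: Jun 6, 2031 + 64 days = Aug 9, 2031.
Books arrive at the warehouse: Aug 9, 2031 + 54 days = Oct 2, 2031.
Jul 25, 2031 falls between when binding is complete (Jun 6, 2031) and when the shipment leaves the bindery (Aug 9, 2031).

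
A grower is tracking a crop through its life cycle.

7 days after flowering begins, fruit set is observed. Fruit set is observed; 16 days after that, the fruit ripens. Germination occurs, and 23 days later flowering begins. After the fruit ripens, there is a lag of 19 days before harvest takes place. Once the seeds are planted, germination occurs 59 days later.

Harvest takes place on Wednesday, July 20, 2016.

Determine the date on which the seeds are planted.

Harvest takes place: Jul 20, 2016.
The fruit ripens: Jul 20, 2016 − 19 days = Jul 1, 2016.
Fruit set is observed: Jul 1, 2016 − 16 days = Jun 15, 2016.
Flowering begins: Jun 15, 2016 − 7 days = Jun 8, 2016.
Germination occurs: Jun 8, 2016 − 23 days = May 16, 2016.
The seeds are planted: May 16, 2016 − 59 days = Mar 18, 2016.

Friday, March 18, 2016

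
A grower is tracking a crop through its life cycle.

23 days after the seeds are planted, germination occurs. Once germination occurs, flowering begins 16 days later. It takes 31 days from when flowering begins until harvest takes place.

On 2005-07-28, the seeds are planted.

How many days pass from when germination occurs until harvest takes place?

47 days

Causal path: germination occurs → flowering begins → harvest takes place.
Total delay along the path: 16 + 31 = 47 days.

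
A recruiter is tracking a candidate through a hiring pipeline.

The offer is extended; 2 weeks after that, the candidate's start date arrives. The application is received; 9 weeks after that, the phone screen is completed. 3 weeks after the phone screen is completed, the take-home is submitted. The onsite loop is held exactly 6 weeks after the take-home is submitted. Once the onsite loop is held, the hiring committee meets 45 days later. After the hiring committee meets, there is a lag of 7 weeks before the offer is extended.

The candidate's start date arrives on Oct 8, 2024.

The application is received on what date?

Feb 17, 2024

The candidate's start date arrives: Oct 8, 2024.
The offer is extended: Oct 8, 2024 − 2 weeks = Sep 24, 2024.
The hiring committee meets: Sep 24, 2024 − 7 weeks = Aug 6, 2024.
The onsite loop is held: Aug 6, 2024 − 45 days = Jun 22, 2024.
The take-home is submitted: Jun 22, 2024 − 6 weeks = May 11, 2024.
The phone screen is completed: May 11, 2024 − 3 weeks = Apr 20, 2024.
The application is received: Apr 20, 2024 − 9 weeks = Feb 17, 2024.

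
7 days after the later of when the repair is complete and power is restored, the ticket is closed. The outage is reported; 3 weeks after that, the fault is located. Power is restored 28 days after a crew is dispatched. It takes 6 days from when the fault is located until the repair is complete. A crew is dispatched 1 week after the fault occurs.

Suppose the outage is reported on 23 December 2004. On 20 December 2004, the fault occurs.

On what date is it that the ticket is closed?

The outage is reported: Dec 23, 2004.
The fault is located: Dec 23, 2004 + 3 weeks = Jan 13, 2005.
The repair is complete: Jan 13, 2005 + 6 days = Jan 19, 2005.
The fault occurs: Dec 20, 2004.
A crew is dispatched: Dec 20, 2004 + 1 week = Dec 27, 2004.
Power is restored: Dec 27, 2004 + 28 days = Jan 24, 2005.
Both prerequisites met — the repair is complete (Jan 19, 2005), power is restored (Jan 24, 2005); the later is Jan 24, 2005.
The ticket is closed: Jan 24, 2005 + 7 days = Jan 31, 2005.

31 January 2005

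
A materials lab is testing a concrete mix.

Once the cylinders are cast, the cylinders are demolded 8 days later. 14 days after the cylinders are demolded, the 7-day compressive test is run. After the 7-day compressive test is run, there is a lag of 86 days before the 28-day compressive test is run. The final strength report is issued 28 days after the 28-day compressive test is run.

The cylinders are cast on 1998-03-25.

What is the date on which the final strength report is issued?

The cylinders are cast: Mar 25, 1998.
The cylinders are demolded: Mar 25, 1998 + 8 days = Apr 2, 1998.
The 7-day compressive test is run: Apr 2, 1998 + 14 days = Apr 16, 1998.
The 28-day compressive test is run: Apr 16, 1998 + 86 days = Jul 11, 1998.
The final strength report is issued: Jul 11, 1998 + 28 days = Aug 8, 1998.

1998-08-08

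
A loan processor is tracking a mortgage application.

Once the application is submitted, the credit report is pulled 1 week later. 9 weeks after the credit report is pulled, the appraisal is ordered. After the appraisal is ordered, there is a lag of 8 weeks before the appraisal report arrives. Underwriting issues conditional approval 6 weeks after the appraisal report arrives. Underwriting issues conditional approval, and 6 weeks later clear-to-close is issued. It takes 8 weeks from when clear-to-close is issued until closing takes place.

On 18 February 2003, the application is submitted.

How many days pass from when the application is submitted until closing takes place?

266 days

Causal path: the application is submitted → the credit report is pulled → the appraisal is ordered → the appraisal report arrives → underwriting issues conditional approval → clear-to-close is issued → closing takes place.
Total delay along the path: 1 + 9 + 8 + 6 + 6 + 8 weeks = 38 weeks = 266 days.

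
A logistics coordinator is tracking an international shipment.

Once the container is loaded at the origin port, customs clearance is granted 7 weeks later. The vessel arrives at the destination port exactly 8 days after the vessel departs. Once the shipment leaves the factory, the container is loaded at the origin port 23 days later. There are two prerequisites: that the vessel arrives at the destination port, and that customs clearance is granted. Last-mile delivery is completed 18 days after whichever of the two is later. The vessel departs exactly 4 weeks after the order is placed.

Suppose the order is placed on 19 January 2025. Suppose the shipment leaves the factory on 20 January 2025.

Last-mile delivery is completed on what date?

The order is placed: Jan 19, 2025.
The vessel departs: Jan 19, 2025 + 4 weeks = Feb 16, 2025.
The vessel arrives at the destination port: Feb 16, 2025 + 8 days = Feb 24, 2025.
The shipment leaves the factory: Jan 20, 2025.
The container is loaded at the origin port: Jan 20, 2025 + 23 days = Feb 12, 2025.
Customs clearance is granted: Feb 12, 2025 + 7 weeks = Apr 2, 2025.
Both prerequisites met — the vessel arrives at the destination port (Feb 24, 2025), customs clearance is granted (Apr 2, 2025); the later is Apr 2, 2025.
Last-mile delivery is completed: Apr 2, 2025 + 18 days = Apr 20, 2025.

20 April 2025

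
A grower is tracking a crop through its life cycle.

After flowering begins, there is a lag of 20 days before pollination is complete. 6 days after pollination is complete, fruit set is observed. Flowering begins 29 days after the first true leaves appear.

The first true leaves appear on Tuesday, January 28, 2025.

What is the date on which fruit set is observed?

Monday, March 24, 2025

The first true leaves appear: Jan 28, 2025.
Flowering begins: Jan 28, 2025 + 29 days = Feb 26, 2025.
Pollination is complete: Feb 26, 2025 + 20 days = Mar 18, 2025.
Fruit set is observed: Mar 18, 2025 + 6 days = Mar 24, 2025.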